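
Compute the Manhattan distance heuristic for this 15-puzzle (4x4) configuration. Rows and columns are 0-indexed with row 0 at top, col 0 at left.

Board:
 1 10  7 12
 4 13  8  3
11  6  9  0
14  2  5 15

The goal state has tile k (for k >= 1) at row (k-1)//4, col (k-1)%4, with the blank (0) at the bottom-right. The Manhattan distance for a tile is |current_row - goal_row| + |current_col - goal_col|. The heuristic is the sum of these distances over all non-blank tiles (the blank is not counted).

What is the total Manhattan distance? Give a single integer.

Answer: 29

Derivation:
Tile 1: (0,0)->(0,0) = 0
Tile 10: (0,1)->(2,1) = 2
Tile 7: (0,2)->(1,2) = 1
Tile 12: (0,3)->(2,3) = 2
Tile 4: (1,0)->(0,3) = 4
Tile 13: (1,1)->(3,0) = 3
Tile 8: (1,2)->(1,3) = 1
Tile 3: (1,3)->(0,2) = 2
Tile 11: (2,0)->(2,2) = 2
Tile 6: (2,1)->(1,1) = 1
Tile 9: (2,2)->(2,0) = 2
Tile 14: (3,0)->(3,1) = 1
Tile 2: (3,1)->(0,1) = 3
Tile 5: (3,2)->(1,0) = 4
Tile 15: (3,3)->(3,2) = 1
Sum: 0 + 2 + 1 + 2 + 4 + 3 + 1 + 2 + 2 + 1 + 2 + 1 + 3 + 4 + 1 = 29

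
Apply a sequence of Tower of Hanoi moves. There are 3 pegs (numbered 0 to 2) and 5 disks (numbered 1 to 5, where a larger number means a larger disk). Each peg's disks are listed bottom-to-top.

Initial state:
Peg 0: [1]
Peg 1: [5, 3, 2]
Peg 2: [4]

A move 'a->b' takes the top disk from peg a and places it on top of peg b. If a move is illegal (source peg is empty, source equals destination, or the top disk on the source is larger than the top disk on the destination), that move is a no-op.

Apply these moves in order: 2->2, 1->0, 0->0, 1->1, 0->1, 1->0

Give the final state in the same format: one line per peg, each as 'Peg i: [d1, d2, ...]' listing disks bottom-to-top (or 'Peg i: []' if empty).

Answer: Peg 0: [1]
Peg 1: [5, 3, 2]
Peg 2: [4]

Derivation:
After move 1 (2->2):
Peg 0: [1]
Peg 1: [5, 3, 2]
Peg 2: [4]

After move 2 (1->0):
Peg 0: [1]
Peg 1: [5, 3, 2]
Peg 2: [4]

After move 3 (0->0):
Peg 0: [1]
Peg 1: [5, 3, 2]
Peg 2: [4]

After move 4 (1->1):
Peg 0: [1]
Peg 1: [5, 3, 2]
Peg 2: [4]

After move 5 (0->1):
Peg 0: []
Peg 1: [5, 3, 2, 1]
Peg 2: [4]

After move 6 (1->0):
Peg 0: [1]
Peg 1: [5, 3, 2]
Peg 2: [4]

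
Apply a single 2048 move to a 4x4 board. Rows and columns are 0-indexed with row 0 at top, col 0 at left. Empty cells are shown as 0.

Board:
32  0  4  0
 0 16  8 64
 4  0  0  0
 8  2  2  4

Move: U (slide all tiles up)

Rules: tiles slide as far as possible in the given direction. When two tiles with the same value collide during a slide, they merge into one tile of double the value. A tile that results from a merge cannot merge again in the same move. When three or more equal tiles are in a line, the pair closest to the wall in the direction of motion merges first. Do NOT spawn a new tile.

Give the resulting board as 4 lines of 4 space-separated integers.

Slide up:
col 0: [32, 0, 4, 8] -> [32, 4, 8, 0]
col 1: [0, 16, 0, 2] -> [16, 2, 0, 0]
col 2: [4, 8, 0, 2] -> [4, 8, 2, 0]
col 3: [0, 64, 0, 4] -> [64, 4, 0, 0]

Answer: 32 16  4 64
 4  2  8  4
 8  0  2  0
 0  0  0  0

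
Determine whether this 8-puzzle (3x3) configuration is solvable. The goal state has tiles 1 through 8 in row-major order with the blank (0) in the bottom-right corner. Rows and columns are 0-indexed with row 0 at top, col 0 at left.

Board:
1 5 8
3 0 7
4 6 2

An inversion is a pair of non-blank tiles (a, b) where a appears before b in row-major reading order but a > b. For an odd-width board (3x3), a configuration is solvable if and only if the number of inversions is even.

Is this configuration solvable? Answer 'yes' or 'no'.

Inversions (pairs i<j in row-major order where tile[i] > tile[j] > 0): 14
14 is even, so the puzzle is solvable.

Answer: yes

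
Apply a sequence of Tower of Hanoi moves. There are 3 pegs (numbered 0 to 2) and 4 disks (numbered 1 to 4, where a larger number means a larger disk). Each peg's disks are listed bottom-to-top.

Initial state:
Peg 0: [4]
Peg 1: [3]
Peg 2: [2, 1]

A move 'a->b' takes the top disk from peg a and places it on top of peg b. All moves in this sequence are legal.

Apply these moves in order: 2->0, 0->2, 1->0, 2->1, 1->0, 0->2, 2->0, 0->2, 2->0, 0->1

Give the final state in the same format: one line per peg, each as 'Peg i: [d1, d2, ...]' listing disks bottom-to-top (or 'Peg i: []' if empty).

After move 1 (2->0):
Peg 0: [4, 1]
Peg 1: [3]
Peg 2: [2]

After move 2 (0->2):
Peg 0: [4]
Peg 1: [3]
Peg 2: [2, 1]

After move 3 (1->0):
Peg 0: [4, 3]
Peg 1: []
Peg 2: [2, 1]

After move 4 (2->1):
Peg 0: [4, 3]
Peg 1: [1]
Peg 2: [2]

After move 5 (1->0):
Peg 0: [4, 3, 1]
Peg 1: []
Peg 2: [2]

After move 6 (0->2):
Peg 0: [4, 3]
Peg 1: []
Peg 2: [2, 1]

After move 7 (2->0):
Peg 0: [4, 3, 1]
Peg 1: []
Peg 2: [2]

After move 8 (0->2):
Peg 0: [4, 3]
Peg 1: []
Peg 2: [2, 1]

After move 9 (2->0):
Peg 0: [4, 3, 1]
Peg 1: []
Peg 2: [2]

After move 10 (0->1):
Peg 0: [4, 3]
Peg 1: [1]
Peg 2: [2]

Answer: Peg 0: [4, 3]
Peg 1: [1]
Peg 2: [2]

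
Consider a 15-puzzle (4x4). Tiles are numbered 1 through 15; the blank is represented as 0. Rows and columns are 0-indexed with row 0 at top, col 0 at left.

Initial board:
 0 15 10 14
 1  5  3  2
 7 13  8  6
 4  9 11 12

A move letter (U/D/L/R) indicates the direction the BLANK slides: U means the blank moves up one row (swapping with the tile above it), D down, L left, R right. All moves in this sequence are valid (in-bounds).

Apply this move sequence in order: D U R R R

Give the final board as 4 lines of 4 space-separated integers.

Answer: 15 10 14  0
 1  5  3  2
 7 13  8  6
 4  9 11 12

Derivation:
After move 1 (D):
 1 15 10 14
 0  5  3  2
 7 13  8  6
 4  9 11 12

After move 2 (U):
 0 15 10 14
 1  5  3  2
 7 13  8  6
 4  9 11 12

After move 3 (R):
15  0 10 14
 1  5  3  2
 7 13  8  6
 4  9 11 12

After move 4 (R):
15 10  0 14
 1  5  3  2
 7 13  8  6
 4  9 11 12

After move 5 (R):
15 10 14  0
 1  5  3  2
 7 13  8  6
 4  9 11 12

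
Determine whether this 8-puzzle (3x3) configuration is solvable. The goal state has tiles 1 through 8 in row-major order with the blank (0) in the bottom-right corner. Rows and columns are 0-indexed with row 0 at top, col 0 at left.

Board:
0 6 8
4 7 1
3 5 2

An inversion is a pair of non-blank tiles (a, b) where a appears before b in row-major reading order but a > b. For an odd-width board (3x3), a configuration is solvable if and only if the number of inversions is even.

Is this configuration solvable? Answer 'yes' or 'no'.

Inversions (pairs i<j in row-major order where tile[i] > tile[j] > 0): 20
20 is even, so the puzzle is solvable.

Answer: yes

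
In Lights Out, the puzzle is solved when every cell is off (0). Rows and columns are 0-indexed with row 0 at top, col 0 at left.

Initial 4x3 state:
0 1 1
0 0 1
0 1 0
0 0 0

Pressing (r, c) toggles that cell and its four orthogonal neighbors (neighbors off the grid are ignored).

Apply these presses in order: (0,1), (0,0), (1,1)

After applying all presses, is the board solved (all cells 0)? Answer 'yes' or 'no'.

Answer: yes

Derivation:
After press 1 at (0,1):
1 0 0
0 1 1
0 1 0
0 0 0

After press 2 at (0,0):
0 1 0
1 1 1
0 1 0
0 0 0

After press 3 at (1,1):
0 0 0
0 0 0
0 0 0
0 0 0

Lights still on: 0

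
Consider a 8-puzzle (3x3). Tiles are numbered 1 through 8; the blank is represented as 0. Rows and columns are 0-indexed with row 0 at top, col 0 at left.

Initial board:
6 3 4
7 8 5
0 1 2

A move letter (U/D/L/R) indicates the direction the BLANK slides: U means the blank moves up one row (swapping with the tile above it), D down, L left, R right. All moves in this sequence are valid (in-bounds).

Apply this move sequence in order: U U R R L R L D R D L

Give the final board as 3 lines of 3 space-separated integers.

Answer: 3 8 4
6 5 2
7 0 1

Derivation:
After move 1 (U):
6 3 4
0 8 5
7 1 2

After move 2 (U):
0 3 4
6 8 5
7 1 2

After move 3 (R):
3 0 4
6 8 5
7 1 2

After move 4 (R):
3 4 0
6 8 5
7 1 2

After move 5 (L):
3 0 4
6 8 5
7 1 2

After move 6 (R):
3 4 0
6 8 5
7 1 2

After move 7 (L):
3 0 4
6 8 5
7 1 2

After move 8 (D):
3 8 4
6 0 5
7 1 2

After move 9 (R):
3 8 4
6 5 0
7 1 2

After move 10 (D):
3 8 4
6 5 2
7 1 0

After move 11 (L):
3 8 4
6 5 2
7 0 1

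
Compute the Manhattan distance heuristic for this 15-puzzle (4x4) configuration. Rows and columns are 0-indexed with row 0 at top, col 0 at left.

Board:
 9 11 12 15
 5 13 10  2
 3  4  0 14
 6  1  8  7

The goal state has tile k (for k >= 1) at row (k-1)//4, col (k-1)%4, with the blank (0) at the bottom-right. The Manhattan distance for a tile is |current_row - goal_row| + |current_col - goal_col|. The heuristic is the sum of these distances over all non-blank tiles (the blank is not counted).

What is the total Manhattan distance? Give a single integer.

Answer: 44

Derivation:
Tile 9: at (0,0), goal (2,0), distance |0-2|+|0-0| = 2
Tile 11: at (0,1), goal (2,2), distance |0-2|+|1-2| = 3
Tile 12: at (0,2), goal (2,3), distance |0-2|+|2-3| = 3
Tile 15: at (0,3), goal (3,2), distance |0-3|+|3-2| = 4
Tile 5: at (1,0), goal (1,0), distance |1-1|+|0-0| = 0
Tile 13: at (1,1), goal (3,0), distance |1-3|+|1-0| = 3
Tile 10: at (1,2), goal (2,1), distance |1-2|+|2-1| = 2
Tile 2: at (1,3), goal (0,1), distance |1-0|+|3-1| = 3
Tile 3: at (2,0), goal (0,2), distance |2-0|+|0-2| = 4
Tile 4: at (2,1), goal (0,3), distance |2-0|+|1-3| = 4
Tile 14: at (2,3), goal (3,1), distance |2-3|+|3-1| = 3
Tile 6: at (3,0), goal (1,1), distance |3-1|+|0-1| = 3
Tile 1: at (3,1), goal (0,0), distance |3-0|+|1-0| = 4
Tile 8: at (3,2), goal (1,3), distance |3-1|+|2-3| = 3
Tile 7: at (3,3), goal (1,2), distance |3-1|+|3-2| = 3
Sum: 2 + 3 + 3 + 4 + 0 + 3 + 2 + 3 + 4 + 4 + 3 + 3 + 4 + 3 + 3 = 44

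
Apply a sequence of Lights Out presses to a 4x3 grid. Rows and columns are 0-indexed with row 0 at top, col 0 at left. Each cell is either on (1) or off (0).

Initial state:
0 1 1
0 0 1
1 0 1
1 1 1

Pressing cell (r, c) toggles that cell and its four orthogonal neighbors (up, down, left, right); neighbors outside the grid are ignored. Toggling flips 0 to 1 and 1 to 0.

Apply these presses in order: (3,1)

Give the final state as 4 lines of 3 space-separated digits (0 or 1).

After press 1 at (3,1):
0 1 1
0 0 1
1 1 1
0 0 0

Answer: 0 1 1
0 0 1
1 1 1
0 0 0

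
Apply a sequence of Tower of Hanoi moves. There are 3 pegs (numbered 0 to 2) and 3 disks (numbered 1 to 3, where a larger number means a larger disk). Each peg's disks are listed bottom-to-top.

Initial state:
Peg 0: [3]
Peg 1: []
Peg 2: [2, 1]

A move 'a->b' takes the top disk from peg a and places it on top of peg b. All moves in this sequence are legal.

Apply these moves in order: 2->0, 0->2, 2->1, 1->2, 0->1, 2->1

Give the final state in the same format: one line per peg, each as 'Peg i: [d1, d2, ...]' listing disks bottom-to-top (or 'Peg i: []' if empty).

After move 1 (2->0):
Peg 0: [3, 1]
Peg 1: []
Peg 2: [2]

After move 2 (0->2):
Peg 0: [3]
Peg 1: []
Peg 2: [2, 1]

After move 3 (2->1):
Peg 0: [3]
Peg 1: [1]
Peg 2: [2]

After move 4 (1->2):
Peg 0: [3]
Peg 1: []
Peg 2: [2, 1]

After move 5 (0->1):
Peg 0: []
Peg 1: [3]
Peg 2: [2, 1]

After move 6 (2->1):
Peg 0: []
Peg 1: [3, 1]
Peg 2: [2]

Answer: Peg 0: []
Peg 1: [3, 1]
Peg 2: [2]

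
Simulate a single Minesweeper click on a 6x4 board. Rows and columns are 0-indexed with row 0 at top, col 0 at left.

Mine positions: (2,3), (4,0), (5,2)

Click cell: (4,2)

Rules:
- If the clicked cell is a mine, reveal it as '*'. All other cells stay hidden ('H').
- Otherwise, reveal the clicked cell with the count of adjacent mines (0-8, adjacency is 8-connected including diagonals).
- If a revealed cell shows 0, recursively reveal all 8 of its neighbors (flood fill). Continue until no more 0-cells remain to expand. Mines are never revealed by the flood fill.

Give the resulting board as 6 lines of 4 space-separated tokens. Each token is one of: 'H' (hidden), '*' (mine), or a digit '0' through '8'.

H H H H
H H H H
H H H H
H H H H
H H 1 H
H H H H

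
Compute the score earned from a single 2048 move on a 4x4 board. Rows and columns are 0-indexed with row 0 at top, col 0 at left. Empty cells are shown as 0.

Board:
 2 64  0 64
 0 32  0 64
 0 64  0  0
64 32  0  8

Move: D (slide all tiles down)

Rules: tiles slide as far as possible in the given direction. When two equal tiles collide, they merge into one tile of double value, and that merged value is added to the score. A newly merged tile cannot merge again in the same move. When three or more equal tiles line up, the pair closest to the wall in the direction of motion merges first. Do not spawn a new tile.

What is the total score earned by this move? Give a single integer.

Slide down:
col 0: [2, 0, 0, 64] -> [0, 0, 2, 64]  score +0 (running 0)
col 1: [64, 32, 64, 32] -> [64, 32, 64, 32]  score +0 (running 0)
col 2: [0, 0, 0, 0] -> [0, 0, 0, 0]  score +0 (running 0)
col 3: [64, 64, 0, 8] -> [0, 0, 128, 8]  score +128 (running 128)
Board after move:
  0  64   0   0
  0  32   0   0
  2  64   0 128
 64  32   0   8

Answer: 128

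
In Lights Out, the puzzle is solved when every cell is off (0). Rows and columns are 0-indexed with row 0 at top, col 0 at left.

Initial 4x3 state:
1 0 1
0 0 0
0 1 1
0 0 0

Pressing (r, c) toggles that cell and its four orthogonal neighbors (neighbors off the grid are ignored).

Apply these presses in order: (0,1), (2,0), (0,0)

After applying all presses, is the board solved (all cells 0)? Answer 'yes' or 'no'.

After press 1 at (0,1):
0 1 0
0 1 0
0 1 1
0 0 0

After press 2 at (2,0):
0 1 0
1 1 0
1 0 1
1 0 0

After press 3 at (0,0):
1 0 0
0 1 0
1 0 1
1 0 0

Lights still on: 5

Answer: no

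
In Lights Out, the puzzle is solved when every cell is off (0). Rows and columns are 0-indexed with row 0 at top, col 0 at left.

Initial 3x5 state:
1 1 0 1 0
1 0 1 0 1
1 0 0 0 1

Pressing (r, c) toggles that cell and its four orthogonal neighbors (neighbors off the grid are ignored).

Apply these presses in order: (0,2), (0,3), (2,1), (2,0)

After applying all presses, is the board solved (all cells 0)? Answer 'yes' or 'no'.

After press 1 at (0,2):
1 0 1 0 0
1 0 0 0 1
1 0 0 0 1

After press 2 at (0,3):
1 0 0 1 1
1 0 0 1 1
1 0 0 0 1

After press 3 at (2,1):
1 0 0 1 1
1 1 0 1 1
0 1 1 0 1

After press 4 at (2,0):
1 0 0 1 1
0 1 0 1 1
1 0 1 0 1

Lights still on: 9

Answer: no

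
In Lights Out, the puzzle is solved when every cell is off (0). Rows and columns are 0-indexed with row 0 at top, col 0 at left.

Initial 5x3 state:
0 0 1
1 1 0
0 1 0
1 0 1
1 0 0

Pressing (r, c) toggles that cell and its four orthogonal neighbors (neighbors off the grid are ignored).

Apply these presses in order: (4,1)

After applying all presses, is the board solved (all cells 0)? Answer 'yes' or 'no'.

Answer: no

Derivation:
After press 1 at (4,1):
0 0 1
1 1 0
0 1 0
1 1 1
0 1 1

Lights still on: 9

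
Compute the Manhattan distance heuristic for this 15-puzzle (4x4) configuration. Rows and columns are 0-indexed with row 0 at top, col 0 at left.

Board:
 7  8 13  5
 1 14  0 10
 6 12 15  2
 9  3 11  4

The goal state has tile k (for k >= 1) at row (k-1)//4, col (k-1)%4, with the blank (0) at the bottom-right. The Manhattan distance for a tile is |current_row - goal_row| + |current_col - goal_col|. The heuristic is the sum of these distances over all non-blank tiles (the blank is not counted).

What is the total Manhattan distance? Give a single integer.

Tile 7: at (0,0), goal (1,2), distance |0-1|+|0-2| = 3
Tile 8: at (0,1), goal (1,3), distance |0-1|+|1-3| = 3
Tile 13: at (0,2), goal (3,0), distance |0-3|+|2-0| = 5
Tile 5: at (0,3), goal (1,0), distance |0-1|+|3-0| = 4
Tile 1: at (1,0), goal (0,0), distance |1-0|+|0-0| = 1
Tile 14: at (1,1), goal (3,1), distance |1-3|+|1-1| = 2
Tile 10: at (1,3), goal (2,1), distance |1-2|+|3-1| = 3
Tile 6: at (2,0), goal (1,1), distance |2-1|+|0-1| = 2
Tile 12: at (2,1), goal (2,3), distance |2-2|+|1-3| = 2
Tile 15: at (2,2), goal (3,2), distance |2-3|+|2-2| = 1
Tile 2: at (2,3), goal (0,1), distance |2-0|+|3-1| = 4
Tile 9: at (3,0), goal (2,0), distance |3-2|+|0-0| = 1
Tile 3: at (3,1), goal (0,2), distance |3-0|+|1-2| = 4
Tile 11: at (3,2), goal (2,2), distance |3-2|+|2-2| = 1
Tile 4: at (3,3), goal (0,3), distance |3-0|+|3-3| = 3
Sum: 3 + 3 + 5 + 4 + 1 + 2 + 3 + 2 + 2 + 1 + 4 + 1 + 4 + 1 + 3 = 39

Answer: 39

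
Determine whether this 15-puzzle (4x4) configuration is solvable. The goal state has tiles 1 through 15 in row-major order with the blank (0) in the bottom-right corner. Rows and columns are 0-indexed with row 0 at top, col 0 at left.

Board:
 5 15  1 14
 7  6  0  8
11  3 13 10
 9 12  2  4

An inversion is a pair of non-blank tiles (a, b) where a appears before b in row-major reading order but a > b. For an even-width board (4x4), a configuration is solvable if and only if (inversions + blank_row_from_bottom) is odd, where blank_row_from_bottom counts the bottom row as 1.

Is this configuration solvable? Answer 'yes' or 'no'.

Inversions: 56
Blank is in row 1 (0-indexed from top), which is row 3 counting from the bottom (bottom = 1).
56 + 3 = 59, which is odd, so the puzzle is solvable.

Answer: yes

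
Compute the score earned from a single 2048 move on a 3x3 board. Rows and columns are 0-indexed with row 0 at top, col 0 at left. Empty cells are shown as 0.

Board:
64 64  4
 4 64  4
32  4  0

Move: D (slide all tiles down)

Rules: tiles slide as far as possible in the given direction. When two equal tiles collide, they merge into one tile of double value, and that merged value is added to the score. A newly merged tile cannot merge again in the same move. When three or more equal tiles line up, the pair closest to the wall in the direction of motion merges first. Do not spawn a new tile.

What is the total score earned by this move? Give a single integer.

Answer: 136

Derivation:
Slide down:
col 0: [64, 4, 32] -> [64, 4, 32]  score +0 (running 0)
col 1: [64, 64, 4] -> [0, 128, 4]  score +128 (running 128)
col 2: [4, 4, 0] -> [0, 0, 8]  score +8 (running 136)
Board after move:
 64   0   0
  4 128   0
 32   4   8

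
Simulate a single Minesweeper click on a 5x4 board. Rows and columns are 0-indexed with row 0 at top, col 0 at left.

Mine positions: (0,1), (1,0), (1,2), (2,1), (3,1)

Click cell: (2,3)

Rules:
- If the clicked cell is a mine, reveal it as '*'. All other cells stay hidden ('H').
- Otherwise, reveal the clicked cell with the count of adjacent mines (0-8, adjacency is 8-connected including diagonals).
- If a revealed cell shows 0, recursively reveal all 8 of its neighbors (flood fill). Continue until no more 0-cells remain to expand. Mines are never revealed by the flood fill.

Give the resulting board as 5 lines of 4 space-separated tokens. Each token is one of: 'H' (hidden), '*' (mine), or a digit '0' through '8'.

H H H H
H H H H
H H H 1
H H H H
H H H H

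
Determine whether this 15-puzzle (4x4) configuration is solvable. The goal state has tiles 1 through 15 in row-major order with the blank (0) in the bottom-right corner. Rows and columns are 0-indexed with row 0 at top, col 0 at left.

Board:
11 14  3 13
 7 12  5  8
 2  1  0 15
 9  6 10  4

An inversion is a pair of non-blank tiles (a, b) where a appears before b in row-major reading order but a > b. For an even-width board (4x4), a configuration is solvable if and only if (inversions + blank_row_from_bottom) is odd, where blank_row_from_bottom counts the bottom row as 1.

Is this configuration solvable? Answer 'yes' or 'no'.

Inversions: 63
Blank is in row 2 (0-indexed from top), which is row 2 counting from the bottom (bottom = 1).
63 + 2 = 65, which is odd, so the puzzle is solvable.

Answer: yes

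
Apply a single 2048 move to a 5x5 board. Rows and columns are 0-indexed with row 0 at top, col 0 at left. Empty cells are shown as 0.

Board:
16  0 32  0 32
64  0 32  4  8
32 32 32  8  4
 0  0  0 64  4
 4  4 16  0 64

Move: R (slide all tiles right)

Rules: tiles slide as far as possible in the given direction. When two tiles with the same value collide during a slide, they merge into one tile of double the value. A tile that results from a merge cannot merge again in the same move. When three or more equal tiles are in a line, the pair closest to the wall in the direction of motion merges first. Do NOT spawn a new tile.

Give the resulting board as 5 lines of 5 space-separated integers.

Answer:  0  0  0 16 64
 0 64 32  4  8
 0 32 64  8  4
 0  0  0 64  4
 0  0  8 16 64

Derivation:
Slide right:
row 0: [16, 0, 32, 0, 32] -> [0, 0, 0, 16, 64]
row 1: [64, 0, 32, 4, 8] -> [0, 64, 32, 4, 8]
row 2: [32, 32, 32, 8, 4] -> [0, 32, 64, 8, 4]
row 3: [0, 0, 0, 64, 4] -> [0, 0, 0, 64, 4]
row 4: [4, 4, 16, 0, 64] -> [0, 0, 8, 16, 64]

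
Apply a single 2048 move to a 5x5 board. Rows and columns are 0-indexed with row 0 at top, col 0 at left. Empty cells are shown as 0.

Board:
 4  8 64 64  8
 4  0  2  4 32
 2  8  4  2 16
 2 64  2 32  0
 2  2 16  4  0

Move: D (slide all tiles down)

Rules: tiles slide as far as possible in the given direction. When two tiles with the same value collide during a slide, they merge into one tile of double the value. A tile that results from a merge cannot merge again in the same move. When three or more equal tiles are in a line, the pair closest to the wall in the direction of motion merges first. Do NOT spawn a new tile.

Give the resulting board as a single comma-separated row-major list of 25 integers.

Slide down:
col 0: [4, 4, 2, 2, 2] -> [0, 0, 8, 2, 4]
col 1: [8, 0, 8, 64, 2] -> [0, 0, 16, 64, 2]
col 2: [64, 2, 4, 2, 16] -> [64, 2, 4, 2, 16]
col 3: [64, 4, 2, 32, 4] -> [64, 4, 2, 32, 4]
col 4: [8, 32, 16, 0, 0] -> [0, 0, 8, 32, 16]

Answer: 0, 0, 64, 64, 0, 0, 0, 2, 4, 0, 8, 16, 4, 2, 8, 2, 64, 2, 32, 32, 4, 2, 16, 4, 16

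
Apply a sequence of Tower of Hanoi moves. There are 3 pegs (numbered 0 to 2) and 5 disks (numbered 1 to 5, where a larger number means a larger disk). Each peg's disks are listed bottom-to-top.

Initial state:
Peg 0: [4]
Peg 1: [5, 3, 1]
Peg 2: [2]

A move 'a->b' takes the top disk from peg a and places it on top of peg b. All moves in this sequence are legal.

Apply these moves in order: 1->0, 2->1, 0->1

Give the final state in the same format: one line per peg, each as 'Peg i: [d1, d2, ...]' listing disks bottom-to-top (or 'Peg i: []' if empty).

Answer: Peg 0: [4]
Peg 1: [5, 3, 2, 1]
Peg 2: []

Derivation:
After move 1 (1->0):
Peg 0: [4, 1]
Peg 1: [5, 3]
Peg 2: [2]

After move 2 (2->1):
Peg 0: [4, 1]
Peg 1: [5, 3, 2]
Peg 2: []

After move 3 (0->1):
Peg 0: [4]
Peg 1: [5, 3, 2, 1]
Peg 2: []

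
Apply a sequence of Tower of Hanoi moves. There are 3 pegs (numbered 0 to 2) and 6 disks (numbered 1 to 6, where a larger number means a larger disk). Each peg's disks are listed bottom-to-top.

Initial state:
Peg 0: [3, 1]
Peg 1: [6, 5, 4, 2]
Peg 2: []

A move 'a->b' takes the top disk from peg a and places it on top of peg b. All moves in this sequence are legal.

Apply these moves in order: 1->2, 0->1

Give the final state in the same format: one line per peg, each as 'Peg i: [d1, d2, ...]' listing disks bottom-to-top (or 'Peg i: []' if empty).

Answer: Peg 0: [3]
Peg 1: [6, 5, 4, 1]
Peg 2: [2]

Derivation:
After move 1 (1->2):
Peg 0: [3, 1]
Peg 1: [6, 5, 4]
Peg 2: [2]

After move 2 (0->1):
Peg 0: [3]
Peg 1: [6, 5, 4, 1]
Peg 2: [2]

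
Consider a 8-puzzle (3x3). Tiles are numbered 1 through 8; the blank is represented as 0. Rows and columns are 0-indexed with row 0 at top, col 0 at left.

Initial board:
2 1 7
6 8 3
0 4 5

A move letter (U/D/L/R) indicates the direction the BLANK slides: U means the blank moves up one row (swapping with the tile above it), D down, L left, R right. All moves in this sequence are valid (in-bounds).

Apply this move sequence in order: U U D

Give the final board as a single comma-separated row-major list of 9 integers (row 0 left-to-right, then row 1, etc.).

After move 1 (U):
2 1 7
0 8 3
6 4 5

After move 2 (U):
0 1 7
2 8 3
6 4 5

After move 3 (D):
2 1 7
0 8 3
6 4 5

Answer: 2, 1, 7, 0, 8, 3, 6, 4, 5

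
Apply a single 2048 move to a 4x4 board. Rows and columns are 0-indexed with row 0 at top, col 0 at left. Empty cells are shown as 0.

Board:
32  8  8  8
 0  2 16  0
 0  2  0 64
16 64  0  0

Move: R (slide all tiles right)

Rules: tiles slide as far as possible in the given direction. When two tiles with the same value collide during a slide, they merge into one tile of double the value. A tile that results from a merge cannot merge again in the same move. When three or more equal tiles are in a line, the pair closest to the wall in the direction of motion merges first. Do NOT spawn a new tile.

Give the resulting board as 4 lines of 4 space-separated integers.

Slide right:
row 0: [32, 8, 8, 8] -> [0, 32, 8, 16]
row 1: [0, 2, 16, 0] -> [0, 0, 2, 16]
row 2: [0, 2, 0, 64] -> [0, 0, 2, 64]
row 3: [16, 64, 0, 0] -> [0, 0, 16, 64]

Answer:  0 32  8 16
 0  0  2 16
 0  0  2 64
 0  0 16 64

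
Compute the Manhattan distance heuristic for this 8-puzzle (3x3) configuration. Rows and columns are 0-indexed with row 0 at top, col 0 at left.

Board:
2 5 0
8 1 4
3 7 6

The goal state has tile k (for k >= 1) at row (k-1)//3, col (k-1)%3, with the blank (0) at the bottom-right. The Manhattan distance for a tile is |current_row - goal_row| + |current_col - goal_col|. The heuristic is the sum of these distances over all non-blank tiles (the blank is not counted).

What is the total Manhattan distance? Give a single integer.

Answer: 14

Derivation:
Tile 2: (0,0)->(0,1) = 1
Tile 5: (0,1)->(1,1) = 1
Tile 8: (1,0)->(2,1) = 2
Tile 1: (1,1)->(0,0) = 2
Tile 4: (1,2)->(1,0) = 2
Tile 3: (2,0)->(0,2) = 4
Tile 7: (2,1)->(2,0) = 1
Tile 6: (2,2)->(1,2) = 1
Sum: 1 + 1 + 2 + 2 + 2 + 4 + 1 + 1 = 14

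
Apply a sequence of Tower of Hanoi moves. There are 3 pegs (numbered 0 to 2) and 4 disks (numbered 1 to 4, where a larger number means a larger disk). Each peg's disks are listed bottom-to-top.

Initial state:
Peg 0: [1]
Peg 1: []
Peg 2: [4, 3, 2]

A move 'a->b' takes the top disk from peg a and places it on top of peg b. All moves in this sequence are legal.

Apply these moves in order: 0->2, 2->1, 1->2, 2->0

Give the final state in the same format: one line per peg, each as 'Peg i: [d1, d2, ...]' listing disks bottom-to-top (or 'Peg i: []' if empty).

After move 1 (0->2):
Peg 0: []
Peg 1: []
Peg 2: [4, 3, 2, 1]

After move 2 (2->1):
Peg 0: []
Peg 1: [1]
Peg 2: [4, 3, 2]

After move 3 (1->2):
Peg 0: []
Peg 1: []
Peg 2: [4, 3, 2, 1]

After move 4 (2->0):
Peg 0: [1]
Peg 1: []
Peg 2: [4, 3, 2]

Answer: Peg 0: [1]
Peg 1: []
Peg 2: [4, 3, 2]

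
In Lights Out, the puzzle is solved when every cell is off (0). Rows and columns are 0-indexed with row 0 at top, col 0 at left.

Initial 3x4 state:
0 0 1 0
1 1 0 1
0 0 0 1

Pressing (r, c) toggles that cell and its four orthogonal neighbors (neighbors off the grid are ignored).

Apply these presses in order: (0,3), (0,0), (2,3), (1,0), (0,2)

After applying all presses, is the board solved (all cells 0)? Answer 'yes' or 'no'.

After press 1 at (0,3):
0 0 0 1
1 1 0 0
0 0 0 1

After press 2 at (0,0):
1 1 0 1
0 1 0 0
0 0 0 1

After press 3 at (2,3):
1 1 0 1
0 1 0 1
0 0 1 0

After press 4 at (1,0):
0 1 0 1
1 0 0 1
1 0 1 0

After press 5 at (0,2):
0 0 1 0
1 0 1 1
1 0 1 0

Lights still on: 6

Answer: no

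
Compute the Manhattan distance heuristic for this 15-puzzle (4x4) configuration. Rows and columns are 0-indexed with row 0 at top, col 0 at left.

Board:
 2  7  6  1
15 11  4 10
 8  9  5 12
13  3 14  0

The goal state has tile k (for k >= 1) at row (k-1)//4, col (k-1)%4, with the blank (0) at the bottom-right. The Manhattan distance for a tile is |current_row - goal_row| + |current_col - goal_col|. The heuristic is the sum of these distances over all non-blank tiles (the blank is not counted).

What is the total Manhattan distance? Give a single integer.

Answer: 32

Derivation:
Tile 2: (0,0)->(0,1) = 1
Tile 7: (0,1)->(1,2) = 2
Tile 6: (0,2)->(1,1) = 2
Tile 1: (0,3)->(0,0) = 3
Tile 15: (1,0)->(3,2) = 4
Tile 11: (1,1)->(2,2) = 2
Tile 4: (1,2)->(0,3) = 2
Tile 10: (1,3)->(2,1) = 3
Tile 8: (2,0)->(1,3) = 4
Tile 9: (2,1)->(2,0) = 1
Tile 5: (2,2)->(1,0) = 3
Tile 12: (2,3)->(2,3) = 0
Tile 13: (3,0)->(3,0) = 0
Tile 3: (3,1)->(0,2) = 4
Tile 14: (3,2)->(3,1) = 1
Sum: 1 + 2 + 2 + 3 + 4 + 2 + 2 + 3 + 4 + 1 + 3 + 0 + 0 + 4 + 1 = 32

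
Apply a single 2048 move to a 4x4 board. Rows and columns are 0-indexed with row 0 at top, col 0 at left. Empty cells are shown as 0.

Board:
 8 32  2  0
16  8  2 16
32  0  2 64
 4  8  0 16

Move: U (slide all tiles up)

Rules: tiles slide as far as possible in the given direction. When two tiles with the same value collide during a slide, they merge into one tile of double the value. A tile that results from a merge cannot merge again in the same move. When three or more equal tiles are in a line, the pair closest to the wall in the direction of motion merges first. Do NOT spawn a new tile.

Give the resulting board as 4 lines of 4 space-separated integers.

Slide up:
col 0: [8, 16, 32, 4] -> [8, 16, 32, 4]
col 1: [32, 8, 0, 8] -> [32, 16, 0, 0]
col 2: [2, 2, 2, 0] -> [4, 2, 0, 0]
col 3: [0, 16, 64, 16] -> [16, 64, 16, 0]

Answer:  8 32  4 16
16 16  2 64
32  0  0 16
 4  0  0  0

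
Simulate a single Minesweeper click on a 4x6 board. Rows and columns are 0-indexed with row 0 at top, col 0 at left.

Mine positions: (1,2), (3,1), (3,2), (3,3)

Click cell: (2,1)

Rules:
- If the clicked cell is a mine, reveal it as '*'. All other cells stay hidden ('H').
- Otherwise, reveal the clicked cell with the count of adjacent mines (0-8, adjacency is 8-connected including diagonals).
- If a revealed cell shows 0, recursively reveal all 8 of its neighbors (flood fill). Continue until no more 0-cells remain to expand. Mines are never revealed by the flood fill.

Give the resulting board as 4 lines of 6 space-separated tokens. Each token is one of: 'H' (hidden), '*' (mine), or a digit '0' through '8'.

H H H H H H
H H H H H H
H 3 H H H H
H H H H H H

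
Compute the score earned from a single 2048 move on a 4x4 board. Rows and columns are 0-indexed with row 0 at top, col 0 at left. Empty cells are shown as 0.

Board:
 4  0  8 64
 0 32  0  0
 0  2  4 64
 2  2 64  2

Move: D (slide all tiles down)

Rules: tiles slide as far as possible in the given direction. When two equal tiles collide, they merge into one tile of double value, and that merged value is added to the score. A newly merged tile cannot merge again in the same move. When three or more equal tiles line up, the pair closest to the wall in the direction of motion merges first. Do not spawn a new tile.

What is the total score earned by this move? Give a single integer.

Answer: 132

Derivation:
Slide down:
col 0: [4, 0, 0, 2] -> [0, 0, 4, 2]  score +0 (running 0)
col 1: [0, 32, 2, 2] -> [0, 0, 32, 4]  score +4 (running 4)
col 2: [8, 0, 4, 64] -> [0, 8, 4, 64]  score +0 (running 4)
col 3: [64, 0, 64, 2] -> [0, 0, 128, 2]  score +128 (running 132)
Board after move:
  0   0   0   0
  0   0   8   0
  4  32   4 128
  2   4  64   2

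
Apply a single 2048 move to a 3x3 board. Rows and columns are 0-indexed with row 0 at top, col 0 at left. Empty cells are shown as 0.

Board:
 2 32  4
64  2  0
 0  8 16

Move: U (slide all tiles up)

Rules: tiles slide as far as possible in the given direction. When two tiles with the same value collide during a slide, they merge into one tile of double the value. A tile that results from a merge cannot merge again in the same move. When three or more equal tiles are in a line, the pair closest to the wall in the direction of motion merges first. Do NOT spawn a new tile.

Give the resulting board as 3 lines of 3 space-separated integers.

Answer:  2 32  4
64  2 16
 0  8  0

Derivation:
Slide up:
col 0: [2, 64, 0] -> [2, 64, 0]
col 1: [32, 2, 8] -> [32, 2, 8]
col 2: [4, 0, 16] -> [4, 16, 0]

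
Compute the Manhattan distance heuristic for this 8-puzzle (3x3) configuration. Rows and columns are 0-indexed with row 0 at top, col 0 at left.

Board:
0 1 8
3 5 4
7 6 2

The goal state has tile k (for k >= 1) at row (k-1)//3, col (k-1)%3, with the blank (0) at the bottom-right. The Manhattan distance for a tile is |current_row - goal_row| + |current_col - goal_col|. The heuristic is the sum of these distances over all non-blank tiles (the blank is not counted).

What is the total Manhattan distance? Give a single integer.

Tile 1: at (0,1), goal (0,0), distance |0-0|+|1-0| = 1
Tile 8: at (0,2), goal (2,1), distance |0-2|+|2-1| = 3
Tile 3: at (1,0), goal (0,2), distance |1-0|+|0-2| = 3
Tile 5: at (1,1), goal (1,1), distance |1-1|+|1-1| = 0
Tile 4: at (1,2), goal (1,0), distance |1-1|+|2-0| = 2
Tile 7: at (2,0), goal (2,0), distance |2-2|+|0-0| = 0
Tile 6: at (2,1), goal (1,2), distance |2-1|+|1-2| = 2
Tile 2: at (2,2), goal (0,1), distance |2-0|+|2-1| = 3
Sum: 1 + 3 + 3 + 0 + 2 + 0 + 2 + 3 = 14

Answer: 14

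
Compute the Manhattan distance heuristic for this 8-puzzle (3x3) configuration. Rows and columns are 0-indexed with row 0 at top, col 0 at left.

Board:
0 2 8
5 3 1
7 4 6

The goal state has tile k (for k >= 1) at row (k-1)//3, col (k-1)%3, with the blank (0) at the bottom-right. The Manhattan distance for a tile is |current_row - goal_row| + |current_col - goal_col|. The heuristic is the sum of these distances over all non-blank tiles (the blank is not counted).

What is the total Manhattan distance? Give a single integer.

Tile 2: at (0,1), goal (0,1), distance |0-0|+|1-1| = 0
Tile 8: at (0,2), goal (2,1), distance |0-2|+|2-1| = 3
Tile 5: at (1,0), goal (1,1), distance |1-1|+|0-1| = 1
Tile 3: at (1,1), goal (0,2), distance |1-0|+|1-2| = 2
Tile 1: at (1,2), goal (0,0), distance |1-0|+|2-0| = 3
Tile 7: at (2,0), goal (2,0), distance |2-2|+|0-0| = 0
Tile 4: at (2,1), goal (1,0), distance |2-1|+|1-0| = 2
Tile 6: at (2,2), goal (1,2), distance |2-1|+|2-2| = 1
Sum: 0 + 3 + 1 + 2 + 3 + 0 + 2 + 1 = 12

Answer: 12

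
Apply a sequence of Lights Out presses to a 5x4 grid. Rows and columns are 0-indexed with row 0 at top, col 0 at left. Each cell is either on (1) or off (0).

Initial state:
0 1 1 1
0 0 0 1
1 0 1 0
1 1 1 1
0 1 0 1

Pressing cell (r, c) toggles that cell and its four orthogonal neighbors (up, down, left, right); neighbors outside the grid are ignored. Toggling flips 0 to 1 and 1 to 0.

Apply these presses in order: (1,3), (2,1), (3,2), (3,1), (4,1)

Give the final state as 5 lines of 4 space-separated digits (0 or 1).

Answer: 0 1 1 0
0 1 1 0
0 0 1 1
0 1 1 0
1 1 0 1

Derivation:
After press 1 at (1,3):
0 1 1 0
0 0 1 0
1 0 1 1
1 1 1 1
0 1 0 1

After press 2 at (2,1):
0 1 1 0
0 1 1 0
0 1 0 1
1 0 1 1
0 1 0 1

After press 3 at (3,2):
0 1 1 0
0 1 1 0
0 1 1 1
1 1 0 0
0 1 1 1

After press 4 at (3,1):
0 1 1 0
0 1 1 0
0 0 1 1
0 0 1 0
0 0 1 1

After press 5 at (4,1):
0 1 1 0
0 1 1 0
0 0 1 1
0 1 1 0
1 1 0 1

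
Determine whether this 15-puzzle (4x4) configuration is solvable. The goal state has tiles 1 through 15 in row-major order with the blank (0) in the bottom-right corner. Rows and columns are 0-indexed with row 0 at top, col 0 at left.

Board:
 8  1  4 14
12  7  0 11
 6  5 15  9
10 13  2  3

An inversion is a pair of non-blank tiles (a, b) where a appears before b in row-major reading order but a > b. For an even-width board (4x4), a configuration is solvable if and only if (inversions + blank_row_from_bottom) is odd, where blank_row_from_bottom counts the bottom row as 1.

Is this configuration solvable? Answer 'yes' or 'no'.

Answer: no

Derivation:
Inversions: 53
Blank is in row 1 (0-indexed from top), which is row 3 counting from the bottom (bottom = 1).
53 + 3 = 56, which is even, so the puzzle is not solvable.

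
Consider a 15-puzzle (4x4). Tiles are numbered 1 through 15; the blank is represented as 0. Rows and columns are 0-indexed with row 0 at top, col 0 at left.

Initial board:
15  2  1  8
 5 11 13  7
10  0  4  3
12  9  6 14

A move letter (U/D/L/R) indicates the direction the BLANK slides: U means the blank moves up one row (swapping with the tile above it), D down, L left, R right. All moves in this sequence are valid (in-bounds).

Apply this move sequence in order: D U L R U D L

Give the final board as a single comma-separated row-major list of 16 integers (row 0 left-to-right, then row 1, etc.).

After move 1 (D):
15  2  1  8
 5 11 13  7
10  9  4  3
12  0  6 14

After move 2 (U):
15  2  1  8
 5 11 13  7
10  0  4  3
12  9  6 14

After move 3 (L):
15  2  1  8
 5 11 13  7
 0 10  4  3
12  9  6 14

After move 4 (R):
15  2  1  8
 5 11 13  7
10  0  4  3
12  9  6 14

After move 5 (U):
15  2  1  8
 5  0 13  7
10 11  4  3
12  9  6 14

After move 6 (D):
15  2  1  8
 5 11 13  7
10  0  4  3
12  9  6 14

After move 7 (L):
15  2  1  8
 5 11 13  7
 0 10  4  3
12  9  6 14

Answer: 15, 2, 1, 8, 5, 11, 13, 7, 0, 10, 4, 3, 12, 9, 6, 14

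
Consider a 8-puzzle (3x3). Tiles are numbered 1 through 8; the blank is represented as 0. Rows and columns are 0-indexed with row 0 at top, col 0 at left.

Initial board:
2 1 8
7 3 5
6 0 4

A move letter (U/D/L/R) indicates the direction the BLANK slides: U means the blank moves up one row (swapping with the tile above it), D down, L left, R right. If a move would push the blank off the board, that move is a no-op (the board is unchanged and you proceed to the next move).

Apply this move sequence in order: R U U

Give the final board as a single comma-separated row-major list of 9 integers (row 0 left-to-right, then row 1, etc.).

Answer: 2, 1, 0, 7, 3, 8, 6, 4, 5

Derivation:
After move 1 (R):
2 1 8
7 3 5
6 4 0

After move 2 (U):
2 1 8
7 3 0
6 4 5

After move 3 (U):
2 1 0
7 3 8
6 4 5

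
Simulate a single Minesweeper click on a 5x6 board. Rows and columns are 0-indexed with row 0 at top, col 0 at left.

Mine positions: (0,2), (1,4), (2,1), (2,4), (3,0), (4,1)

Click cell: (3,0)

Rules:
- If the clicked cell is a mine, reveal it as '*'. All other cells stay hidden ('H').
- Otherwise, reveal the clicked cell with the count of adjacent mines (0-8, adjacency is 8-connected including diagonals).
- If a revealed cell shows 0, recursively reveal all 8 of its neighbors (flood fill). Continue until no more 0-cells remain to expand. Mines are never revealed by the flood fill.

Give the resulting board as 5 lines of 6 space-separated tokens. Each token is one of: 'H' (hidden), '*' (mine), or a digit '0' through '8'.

H H H H H H
H H H H H H
H H H H H H
* H H H H H
H H H H H H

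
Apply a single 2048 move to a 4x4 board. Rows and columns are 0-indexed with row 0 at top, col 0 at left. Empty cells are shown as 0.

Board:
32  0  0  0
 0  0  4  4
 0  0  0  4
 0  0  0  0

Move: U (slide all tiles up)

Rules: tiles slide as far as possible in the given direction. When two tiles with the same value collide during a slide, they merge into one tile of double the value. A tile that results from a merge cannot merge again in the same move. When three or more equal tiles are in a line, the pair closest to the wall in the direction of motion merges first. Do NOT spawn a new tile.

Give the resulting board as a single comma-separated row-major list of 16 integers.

Answer: 32, 0, 4, 8, 0, 0, 0, 0, 0, 0, 0, 0, 0, 0, 0, 0

Derivation:
Slide up:
col 0: [32, 0, 0, 0] -> [32, 0, 0, 0]
col 1: [0, 0, 0, 0] -> [0, 0, 0, 0]
col 2: [0, 4, 0, 0] -> [4, 0, 0, 0]
col 3: [0, 4, 4, 0] -> [8, 0, 0, 0]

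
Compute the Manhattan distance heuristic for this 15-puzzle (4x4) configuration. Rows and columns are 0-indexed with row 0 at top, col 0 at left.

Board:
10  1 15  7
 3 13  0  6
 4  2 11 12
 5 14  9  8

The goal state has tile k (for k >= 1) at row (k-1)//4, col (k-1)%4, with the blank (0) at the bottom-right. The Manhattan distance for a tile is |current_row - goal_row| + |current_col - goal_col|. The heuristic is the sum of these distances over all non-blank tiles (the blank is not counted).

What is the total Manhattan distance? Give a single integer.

Tile 10: (0,0)->(2,1) = 3
Tile 1: (0,1)->(0,0) = 1
Tile 15: (0,2)->(3,2) = 3
Tile 7: (0,3)->(1,2) = 2
Tile 3: (1,0)->(0,2) = 3
Tile 13: (1,1)->(3,0) = 3
Tile 6: (1,3)->(1,1) = 2
Tile 4: (2,0)->(0,3) = 5
Tile 2: (2,1)->(0,1) = 2
Tile 11: (2,2)->(2,2) = 0
Tile 12: (2,3)->(2,3) = 0
Tile 5: (3,0)->(1,0) = 2
Tile 14: (3,1)->(3,1) = 0
Tile 9: (3,2)->(2,0) = 3
Tile 8: (3,3)->(1,3) = 2
Sum: 3 + 1 + 3 + 2 + 3 + 3 + 2 + 5 + 2 + 0 + 0 + 2 + 0 + 3 + 2 = 31

Answer: 31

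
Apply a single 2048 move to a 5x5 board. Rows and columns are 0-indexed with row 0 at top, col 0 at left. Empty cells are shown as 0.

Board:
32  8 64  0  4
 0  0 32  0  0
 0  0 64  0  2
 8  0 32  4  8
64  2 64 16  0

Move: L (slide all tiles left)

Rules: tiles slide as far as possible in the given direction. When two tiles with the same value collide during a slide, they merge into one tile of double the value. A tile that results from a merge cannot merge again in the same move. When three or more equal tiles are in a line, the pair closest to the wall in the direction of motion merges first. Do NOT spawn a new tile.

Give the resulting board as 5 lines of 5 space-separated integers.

Slide left:
row 0: [32, 8, 64, 0, 4] -> [32, 8, 64, 4, 0]
row 1: [0, 0, 32, 0, 0] -> [32, 0, 0, 0, 0]
row 2: [0, 0, 64, 0, 2] -> [64, 2, 0, 0, 0]
row 3: [8, 0, 32, 4, 8] -> [8, 32, 4, 8, 0]
row 4: [64, 2, 64, 16, 0] -> [64, 2, 64, 16, 0]

Answer: 32  8 64  4  0
32  0  0  0  0
64  2  0  0  0
 8 32  4  8  0
64  2 64 16  0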